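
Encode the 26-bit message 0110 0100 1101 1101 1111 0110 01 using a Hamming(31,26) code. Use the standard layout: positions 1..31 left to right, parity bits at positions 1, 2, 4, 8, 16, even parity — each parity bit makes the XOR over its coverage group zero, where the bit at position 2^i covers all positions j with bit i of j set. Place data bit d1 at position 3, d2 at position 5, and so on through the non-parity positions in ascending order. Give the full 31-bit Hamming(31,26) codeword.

1101110001001101111011111011001

Place data bits at non-power-of-two positions: b3=0, b5=1, b6=1, b7=0, b9=0, b10=1, b11=0, b12=0, b13=1, b14=1, b15=0, b17=1, b18=1, b19=1, b20=0, b21=1, b22=1, b23=1, b24=1, b25=1, b26=0, b27=1, b28=1, b29=0, b30=0, b31=1.
p1 = XOR of data positions {3,5,7,9,11,13,15,17,19,21,23,25,27,29,31} = 0⊕1⊕0⊕0⊕0⊕1⊕0⊕1⊕1⊕1⊕1⊕1⊕1⊕0⊕1 = 1
p2 = XOR of data positions {3,6,7,10,11,14,15,18,19,22,23,26,27,30,31} = 0⊕1⊕0⊕1⊕0⊕1⊕0⊕1⊕1⊕1⊕1⊕0⊕1⊕0⊕1 = 1
p4 = XOR of data positions {5,6,7,12,13,14,15,20,21,22,23,28,29,30,31} = 1⊕1⊕0⊕0⊕1⊕1⊕0⊕0⊕1⊕1⊕1⊕1⊕0⊕0⊕1 = 1
p8 = XOR of data positions {9,10,11,12,13,14,15,24,25,26,27,28,29,30,31} = 0⊕1⊕0⊕0⊕1⊕1⊕0⊕1⊕1⊕0⊕1⊕1⊕0⊕0⊕1 = 0
p16 = XOR of data positions {17,18,19,20,21,22,23,24,25,26,27,28,29,30,31} = 1⊕1⊕1⊕0⊕1⊕1⊕1⊕1⊕1⊕0⊕1⊕1⊕0⊕0⊕1 = 1
Codeword b1..b31 = 1101110001001101111011111011001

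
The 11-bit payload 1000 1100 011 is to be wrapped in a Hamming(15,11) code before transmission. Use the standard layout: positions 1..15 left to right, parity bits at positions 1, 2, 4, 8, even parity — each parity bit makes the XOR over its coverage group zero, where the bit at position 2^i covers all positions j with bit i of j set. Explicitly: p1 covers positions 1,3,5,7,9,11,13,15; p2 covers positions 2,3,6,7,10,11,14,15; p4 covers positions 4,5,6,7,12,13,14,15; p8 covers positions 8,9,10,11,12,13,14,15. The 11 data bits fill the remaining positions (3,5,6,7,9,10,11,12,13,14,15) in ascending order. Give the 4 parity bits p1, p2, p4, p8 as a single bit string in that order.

Place data bits at non-power-of-two positions: b3=1, b5=0, b6=0, b7=0, b9=1, b10=1, b11=0, b12=0, b13=0, b14=1, b15=1.
p1 = XOR of data positions {3,5,7,9,11,13,15} = 1⊕0⊕0⊕1⊕0⊕0⊕1 = 1
p2 = XOR of data positions {3,6,7,10,11,14,15} = 1⊕0⊕0⊕1⊕0⊕1⊕1 = 0
p4 = XOR of data positions {5,6,7,12,13,14,15} = 0⊕0⊕0⊕0⊕0⊕1⊕1 = 0
p8 = XOR of data positions {9,10,11,12,13,14,15} = 1⊕1⊕0⊕0⊕0⊕1⊕1 = 0
Parity bits p1,p2,p4,p8 = 1000

1000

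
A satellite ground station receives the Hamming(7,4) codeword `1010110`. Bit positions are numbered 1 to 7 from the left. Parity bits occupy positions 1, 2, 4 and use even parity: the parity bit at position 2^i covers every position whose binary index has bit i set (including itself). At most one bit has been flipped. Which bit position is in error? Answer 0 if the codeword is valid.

1

s1: b1⊕b3⊕b5⊕b7 = 1⊕1⊕1⊕0 = 1
s2: b2⊕b3⊕b6⊕b7 = 0⊕1⊕1⊕0 = 0
s4: b4⊕b5⊕b6⊕b7 = 0⊕1⊕1⊕0 = 0
Syndrome (s4...s1) = 001 → position 1.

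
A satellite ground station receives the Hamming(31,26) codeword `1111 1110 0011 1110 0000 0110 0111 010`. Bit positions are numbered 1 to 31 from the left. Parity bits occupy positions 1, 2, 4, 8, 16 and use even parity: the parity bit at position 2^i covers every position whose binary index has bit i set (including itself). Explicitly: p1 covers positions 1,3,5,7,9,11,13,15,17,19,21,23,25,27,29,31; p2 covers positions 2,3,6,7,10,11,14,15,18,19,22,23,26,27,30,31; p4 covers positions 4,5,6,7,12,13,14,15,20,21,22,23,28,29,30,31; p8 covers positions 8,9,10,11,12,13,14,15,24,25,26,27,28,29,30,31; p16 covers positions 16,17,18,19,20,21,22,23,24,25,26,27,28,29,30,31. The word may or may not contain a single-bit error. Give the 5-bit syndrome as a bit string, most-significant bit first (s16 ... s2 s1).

01001

s1: b1⊕b3⊕b5⊕b7⊕b9⊕b11⊕b13⊕b15⊕b17⊕b19⊕b21⊕b23⊕b25⊕b27⊕b29⊕b31 = 1⊕1⊕1⊕1⊕0⊕1⊕1⊕1⊕0⊕0⊕0⊕1⊕0⊕1⊕0⊕0 = 1
s2: b2⊕b3⊕b6⊕b7⊕b10⊕b11⊕b14⊕b15⊕b18⊕b19⊕b22⊕b23⊕b26⊕b27⊕b30⊕b31 = 1⊕1⊕1⊕1⊕0⊕1⊕1⊕1⊕0⊕0⊕1⊕1⊕1⊕1⊕1⊕0 = 0
s4: b4⊕b5⊕b6⊕b7⊕b12⊕b13⊕b14⊕b15⊕b20⊕b21⊕b22⊕b23⊕b28⊕b29⊕b30⊕b31 = 1⊕1⊕1⊕1⊕1⊕1⊕1⊕1⊕0⊕0⊕1⊕1⊕1⊕0⊕1⊕0 = 0
s8: b8⊕b9⊕b10⊕b11⊕b12⊕b13⊕b14⊕b15⊕b24⊕b25⊕b26⊕b27⊕b28⊕b29⊕b30⊕b31 = 0⊕0⊕0⊕1⊕1⊕1⊕1⊕1⊕0⊕0⊕1⊕1⊕1⊕0⊕1⊕0 = 1
s16: b16⊕b17⊕b18⊕b19⊕b20⊕b21⊕b22⊕b23⊕b24⊕b25⊕b26⊕b27⊕b28⊕b29⊕b30⊕b31 = 0⊕0⊕0⊕0⊕0⊕0⊕1⊕1⊕0⊕0⊕1⊕1⊕1⊕0⊕1⊕0 = 0
Syndrome (s16...s1) = 01001 → position 9.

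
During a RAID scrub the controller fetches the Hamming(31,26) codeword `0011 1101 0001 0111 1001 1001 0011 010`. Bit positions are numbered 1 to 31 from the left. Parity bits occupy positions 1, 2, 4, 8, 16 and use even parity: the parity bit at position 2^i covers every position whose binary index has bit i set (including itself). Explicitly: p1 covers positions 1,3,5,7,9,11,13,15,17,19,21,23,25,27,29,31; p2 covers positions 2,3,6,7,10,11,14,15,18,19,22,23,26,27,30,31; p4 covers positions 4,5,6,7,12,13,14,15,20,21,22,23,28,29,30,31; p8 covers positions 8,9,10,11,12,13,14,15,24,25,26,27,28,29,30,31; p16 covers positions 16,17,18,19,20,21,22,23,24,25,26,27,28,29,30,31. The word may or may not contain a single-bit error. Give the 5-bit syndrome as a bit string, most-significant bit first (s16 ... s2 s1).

s1: b1⊕b3⊕b5⊕b7⊕b9⊕b11⊕b13⊕b15⊕b17⊕b19⊕b21⊕b23⊕b25⊕b27⊕b29⊕b31 = 0⊕1⊕1⊕0⊕0⊕0⊕0⊕1⊕1⊕0⊕1⊕0⊕0⊕1⊕0⊕0 = 0
s2: b2⊕b3⊕b6⊕b7⊕b10⊕b11⊕b14⊕b15⊕b18⊕b19⊕b22⊕b23⊕b26⊕b27⊕b30⊕b31 = 0⊕1⊕1⊕0⊕0⊕0⊕1⊕1⊕0⊕0⊕0⊕0⊕0⊕1⊕1⊕0 = 0
s4: b4⊕b5⊕b6⊕b7⊕b12⊕b13⊕b14⊕b15⊕b20⊕b21⊕b22⊕b23⊕b28⊕b29⊕b30⊕b31 = 1⊕1⊕1⊕0⊕1⊕0⊕1⊕1⊕1⊕1⊕0⊕0⊕1⊕0⊕1⊕0 = 0
s8: b8⊕b9⊕b10⊕b11⊕b12⊕b13⊕b14⊕b15⊕b24⊕b25⊕b26⊕b27⊕b28⊕b29⊕b30⊕b31 = 1⊕0⊕0⊕0⊕1⊕0⊕1⊕1⊕1⊕0⊕0⊕1⊕1⊕0⊕1⊕0 = 0
s16: b16⊕b17⊕b18⊕b19⊕b20⊕b21⊕b22⊕b23⊕b24⊕b25⊕b26⊕b27⊕b28⊕b29⊕b30⊕b31 = 1⊕1⊕0⊕0⊕1⊕1⊕0⊕0⊕1⊕0⊕0⊕1⊕1⊕0⊕1⊕0 = 0
Syndrome (s16...s1) = 00000 → position 0 (no error).

00000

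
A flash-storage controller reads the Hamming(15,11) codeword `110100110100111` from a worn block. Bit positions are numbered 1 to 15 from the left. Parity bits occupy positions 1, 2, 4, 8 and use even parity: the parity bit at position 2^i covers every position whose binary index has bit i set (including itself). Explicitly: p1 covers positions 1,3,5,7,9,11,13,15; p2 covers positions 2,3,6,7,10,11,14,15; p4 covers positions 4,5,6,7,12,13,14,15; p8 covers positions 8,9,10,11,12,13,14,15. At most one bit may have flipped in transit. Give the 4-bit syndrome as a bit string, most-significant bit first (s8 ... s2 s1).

s1: b1⊕b3⊕b5⊕b7⊕b9⊕b11⊕b13⊕b15 = 1⊕0⊕0⊕1⊕0⊕0⊕1⊕1 = 0
s2: b2⊕b3⊕b6⊕b7⊕b10⊕b11⊕b14⊕b15 = 1⊕0⊕0⊕1⊕1⊕0⊕1⊕1 = 1
s4: b4⊕b5⊕b6⊕b7⊕b12⊕b13⊕b14⊕b15 = 1⊕0⊕0⊕1⊕0⊕1⊕1⊕1 = 1
s8: b8⊕b9⊕b10⊕b11⊕b12⊕b13⊕b14⊕b15 = 1⊕0⊕1⊕0⊕0⊕1⊕1⊕1 = 1
Syndrome (s8...s1) = 1110 → position 14.

1110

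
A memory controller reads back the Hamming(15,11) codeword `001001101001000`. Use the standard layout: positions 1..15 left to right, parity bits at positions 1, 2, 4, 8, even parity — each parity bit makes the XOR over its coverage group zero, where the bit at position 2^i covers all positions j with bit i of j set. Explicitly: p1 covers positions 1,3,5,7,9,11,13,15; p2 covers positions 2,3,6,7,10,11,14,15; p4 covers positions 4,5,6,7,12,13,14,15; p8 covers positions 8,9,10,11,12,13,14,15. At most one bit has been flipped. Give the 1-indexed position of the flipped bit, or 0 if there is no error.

7

s1: b1⊕b3⊕b5⊕b7⊕b9⊕b11⊕b13⊕b15 = 0⊕1⊕0⊕1⊕1⊕0⊕0⊕0 = 1
s2: b2⊕b3⊕b6⊕b7⊕b10⊕b11⊕b14⊕b15 = 0⊕1⊕1⊕1⊕0⊕0⊕0⊕0 = 1
s4: b4⊕b5⊕b6⊕b7⊕b12⊕b13⊕b14⊕b15 = 0⊕0⊕1⊕1⊕1⊕0⊕0⊕0 = 1
s8: b8⊕b9⊕b10⊕b11⊕b12⊕b13⊕b14⊕b15 = 0⊕1⊕0⊕0⊕1⊕0⊕0⊕0 = 0
Syndrome (s8...s1) = 0111 → position 7.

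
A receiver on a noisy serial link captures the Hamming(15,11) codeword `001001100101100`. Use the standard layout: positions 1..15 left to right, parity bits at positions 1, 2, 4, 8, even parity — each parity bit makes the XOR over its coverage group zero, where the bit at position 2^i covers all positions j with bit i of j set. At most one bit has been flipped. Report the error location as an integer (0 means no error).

s1: b1⊕b3⊕b5⊕b7⊕b9⊕b11⊕b13⊕b15 = 0⊕1⊕0⊕1⊕0⊕0⊕1⊕0 = 1
s2: b2⊕b3⊕b6⊕b7⊕b10⊕b11⊕b14⊕b15 = 0⊕1⊕1⊕1⊕1⊕0⊕0⊕0 = 0
s4: b4⊕b5⊕b6⊕b7⊕b12⊕b13⊕b14⊕b15 = 0⊕0⊕1⊕1⊕1⊕1⊕0⊕0 = 0
s8: b8⊕b9⊕b10⊕b11⊕b12⊕b13⊕b14⊕b15 = 0⊕0⊕1⊕0⊕1⊕1⊕0⊕0 = 1
Syndrome (s8...s1) = 1001 → position 9.

9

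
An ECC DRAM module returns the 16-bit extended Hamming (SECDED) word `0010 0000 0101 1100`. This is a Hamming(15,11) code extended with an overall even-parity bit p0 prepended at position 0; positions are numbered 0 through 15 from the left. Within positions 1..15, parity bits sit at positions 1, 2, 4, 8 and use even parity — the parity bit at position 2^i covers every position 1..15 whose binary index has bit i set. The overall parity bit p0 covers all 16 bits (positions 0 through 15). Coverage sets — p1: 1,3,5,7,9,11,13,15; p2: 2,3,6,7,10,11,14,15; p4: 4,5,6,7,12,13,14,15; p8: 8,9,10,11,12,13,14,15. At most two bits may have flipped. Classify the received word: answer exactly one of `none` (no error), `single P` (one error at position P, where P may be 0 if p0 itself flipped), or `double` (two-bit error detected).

s1: b1⊕b3⊕b5⊕b7⊕b9⊕b11⊕b13⊕b15 = 0⊕0⊕0⊕0⊕1⊕1⊕1⊕0 = 1
s2: b2⊕b3⊕b6⊕b7⊕b10⊕b11⊕b14⊕b15 = 1⊕0⊕0⊕0⊕0⊕1⊕0⊕0 = 0
s4: b4⊕b5⊕b6⊕b7⊕b12⊕b13⊕b14⊕b15 = 0⊕0⊕0⊕0⊕1⊕1⊕0⊕0 = 0
s8: b8⊕b9⊕b10⊕b11⊕b12⊕b13⊕b14⊕b15 = 0⊕1⊕0⊕1⊕1⊕1⊕0⊕0 = 0
Syndrome (s8...s1) = 0001 → position 1.
Overall parity (XOR of all 16 bits, including p0): 0⊕0⊕1⊕0⊕0⊕0⊕0⊕0⊕0⊕1⊕0⊕1⊕1⊕1⊕0⊕0 = 1
Overall=1, syndrome position=1 → single-bit error at position 1.

single 1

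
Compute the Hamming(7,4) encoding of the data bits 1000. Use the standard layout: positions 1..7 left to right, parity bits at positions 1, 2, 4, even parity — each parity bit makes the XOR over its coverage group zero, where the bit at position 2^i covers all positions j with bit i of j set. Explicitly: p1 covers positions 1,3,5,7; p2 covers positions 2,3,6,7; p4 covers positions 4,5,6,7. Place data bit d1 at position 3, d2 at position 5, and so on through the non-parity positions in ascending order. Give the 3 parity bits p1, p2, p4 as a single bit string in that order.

Place data bits at non-power-of-two positions: b3=1, b5=0, b6=0, b7=0.
p1 = XOR of data positions {3,5,7} = 1⊕0⊕0 = 1
p2 = XOR of data positions {3,6,7} = 1⊕0⊕0 = 1
p4 = XOR of data positions {5,6,7} = 0⊕0⊕0 = 0
Parity bits p1,p2,p4 = 110

110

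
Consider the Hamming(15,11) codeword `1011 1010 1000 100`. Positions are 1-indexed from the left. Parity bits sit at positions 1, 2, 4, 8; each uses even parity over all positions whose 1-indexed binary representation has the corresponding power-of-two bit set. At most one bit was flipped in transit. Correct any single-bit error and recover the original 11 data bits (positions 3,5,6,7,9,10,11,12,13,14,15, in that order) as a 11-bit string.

s1: b1⊕b3⊕b5⊕b7⊕b9⊕b11⊕b13⊕b15 = 1⊕1⊕1⊕1⊕1⊕0⊕1⊕0 = 0
s2: b2⊕b3⊕b6⊕b7⊕b10⊕b11⊕b14⊕b15 = 0⊕1⊕0⊕1⊕0⊕0⊕0⊕0 = 0
s4: b4⊕b5⊕b6⊕b7⊕b12⊕b13⊕b14⊕b15 = 1⊕1⊕0⊕1⊕0⊕1⊕0⊕0 = 0
s8: b8⊕b9⊕b10⊕b11⊕b12⊕b13⊕b14⊕b15 = 0⊕1⊕0⊕0⊕0⊕1⊕0⊕0 = 0
Syndrome (s8...s1) = 0000 → position 0 (no error).
No correction needed.
Data bits at positions 3,5,6,7,9,10,11,12,13,14,15: 11011000100

11011000100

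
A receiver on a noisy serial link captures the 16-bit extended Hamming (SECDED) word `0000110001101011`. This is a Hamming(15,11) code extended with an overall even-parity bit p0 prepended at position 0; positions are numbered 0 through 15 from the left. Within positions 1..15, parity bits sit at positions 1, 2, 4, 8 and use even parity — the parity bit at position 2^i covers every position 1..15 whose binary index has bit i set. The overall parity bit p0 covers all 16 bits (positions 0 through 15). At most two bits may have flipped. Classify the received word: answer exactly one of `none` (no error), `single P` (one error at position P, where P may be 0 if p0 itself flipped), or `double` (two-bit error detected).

s1: b1⊕b3⊕b5⊕b7⊕b9⊕b11⊕b13⊕b15 = 0⊕0⊕1⊕0⊕1⊕0⊕0⊕1 = 1
s2: b2⊕b3⊕b6⊕b7⊕b10⊕b11⊕b14⊕b15 = 0⊕0⊕0⊕0⊕1⊕0⊕1⊕1 = 1
s4: b4⊕b5⊕b6⊕b7⊕b12⊕b13⊕b14⊕b15 = 1⊕1⊕0⊕0⊕1⊕0⊕1⊕1 = 1
s8: b8⊕b9⊕b10⊕b11⊕b12⊕b13⊕b14⊕b15 = 0⊕1⊕1⊕0⊕1⊕0⊕1⊕1 = 1
Syndrome (s8...s1) = 1111 → position 15.
Overall parity (XOR of all 16 bits, including p0): 0⊕0⊕0⊕0⊕1⊕1⊕0⊕0⊕0⊕1⊕1⊕0⊕1⊕0⊕1⊕1 = 1
Overall=1, syndrome position=15 → single-bit error at position 15.

single 15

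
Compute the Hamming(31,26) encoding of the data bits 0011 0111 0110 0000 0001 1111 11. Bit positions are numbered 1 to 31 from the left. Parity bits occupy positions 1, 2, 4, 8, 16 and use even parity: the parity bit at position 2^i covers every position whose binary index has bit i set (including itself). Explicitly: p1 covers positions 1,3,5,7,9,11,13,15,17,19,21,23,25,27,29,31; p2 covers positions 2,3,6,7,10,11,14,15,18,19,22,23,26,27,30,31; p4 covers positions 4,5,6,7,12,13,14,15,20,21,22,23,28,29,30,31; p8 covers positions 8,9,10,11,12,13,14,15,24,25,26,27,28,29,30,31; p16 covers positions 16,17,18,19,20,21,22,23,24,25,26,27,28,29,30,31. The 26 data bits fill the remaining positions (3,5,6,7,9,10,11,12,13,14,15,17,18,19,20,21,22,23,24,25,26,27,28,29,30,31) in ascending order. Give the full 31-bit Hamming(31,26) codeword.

Place data bits at non-power-of-two positions: b3=0, b5=0, b6=1, b7=1, b9=0, b10=1, b11=1, b12=1, b13=0, b14=1, b15=1, b17=0, b18=0, b19=0, b20=0, b21=0, b22=0, b23=0, b24=0, b25=1, b26=1, b27=1, b28=1, b29=1, b30=1, b31=1.
p1 = XOR of data positions {3,5,7,9,11,13,15,17,19,21,23,25,27,29,31} = 0⊕0⊕1⊕0⊕1⊕0⊕1⊕0⊕0⊕0⊕0⊕1⊕1⊕1⊕1 = 1
p2 = XOR of data positions {3,6,7,10,11,14,15,18,19,22,23,26,27,30,31} = 0⊕1⊕1⊕1⊕1⊕1⊕1⊕0⊕0⊕0⊕0⊕1⊕1⊕1⊕1 = 0
p4 = XOR of data positions {5,6,7,12,13,14,15,20,21,22,23,28,29,30,31} = 0⊕1⊕1⊕1⊕0⊕1⊕1⊕0⊕0⊕0⊕0⊕1⊕1⊕1⊕1 = 1
p8 = XOR of data positions {9,10,11,12,13,14,15,24,25,26,27,28,29,30,31} = 0⊕1⊕1⊕1⊕0⊕1⊕1⊕0⊕1⊕1⊕1⊕1⊕1⊕1⊕1 = 0
p16 = XOR of data positions {17,18,19,20,21,22,23,24,25,26,27,28,29,30,31} = 0⊕0⊕0⊕0⊕0⊕0⊕0⊕0⊕1⊕1⊕1⊕1⊕1⊕1⊕1 = 1
Codeword b1..b31 = 1001011001110111000000001111111

1001011001110111000000001111111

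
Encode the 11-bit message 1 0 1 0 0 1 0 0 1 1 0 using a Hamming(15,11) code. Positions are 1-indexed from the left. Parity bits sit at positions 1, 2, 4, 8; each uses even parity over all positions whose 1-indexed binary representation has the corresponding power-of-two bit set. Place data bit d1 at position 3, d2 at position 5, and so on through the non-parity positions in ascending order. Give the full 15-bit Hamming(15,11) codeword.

Place data bits at non-power-of-two positions: b3=1, b5=0, b6=1, b7=0, b9=0, b10=1, b11=0, b12=0, b13=1, b14=1, b15=0.
p1 = XOR of data positions {3,5,7,9,11,13,15} = 1⊕0⊕0⊕0⊕0⊕1⊕0 = 0
p2 = XOR of data positions {3,6,7,10,11,14,15} = 1⊕1⊕0⊕1⊕0⊕1⊕0 = 0
p4 = XOR of data positions {5,6,7,12,13,14,15} = 0⊕1⊕0⊕0⊕1⊕1⊕0 = 1
p8 = XOR of data positions {9,10,11,12,13,14,15} = 0⊕1⊕0⊕0⊕1⊕1⊕0 = 1
Codeword b1..b15 = 001101010100110

001101010100110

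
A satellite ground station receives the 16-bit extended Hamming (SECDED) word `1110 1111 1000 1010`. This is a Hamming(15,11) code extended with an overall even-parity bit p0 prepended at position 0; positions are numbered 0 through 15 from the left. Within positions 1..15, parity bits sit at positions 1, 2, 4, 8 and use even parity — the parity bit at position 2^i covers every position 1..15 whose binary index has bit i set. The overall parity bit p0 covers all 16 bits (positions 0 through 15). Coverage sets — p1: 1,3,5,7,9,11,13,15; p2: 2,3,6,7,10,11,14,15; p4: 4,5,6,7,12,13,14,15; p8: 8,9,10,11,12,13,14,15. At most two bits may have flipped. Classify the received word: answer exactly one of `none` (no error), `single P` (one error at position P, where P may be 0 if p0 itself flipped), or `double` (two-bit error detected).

double

s1: b1⊕b3⊕b5⊕b7⊕b9⊕b11⊕b13⊕b15 = 1⊕0⊕1⊕1⊕0⊕0⊕0⊕0 = 1
s2: b2⊕b3⊕b6⊕b7⊕b10⊕b11⊕b14⊕b15 = 1⊕0⊕1⊕1⊕0⊕0⊕1⊕0 = 0
s4: b4⊕b5⊕b6⊕b7⊕b12⊕b13⊕b14⊕b15 = 1⊕1⊕1⊕1⊕1⊕0⊕1⊕0 = 0
s8: b8⊕b9⊕b10⊕b11⊕b12⊕b13⊕b14⊕b15 = 1⊕0⊕0⊕0⊕1⊕0⊕1⊕0 = 1
Syndrome (s8...s1) = 1001 → position 9.
Overall parity (XOR of all 16 bits, including p0): 1⊕1⊕1⊕0⊕1⊕1⊕1⊕1⊕1⊕0⊕0⊕0⊕1⊕0⊕1⊕0 = 0
Overall=0, syndrome position=9 → double-bit error detected (uncorrectable).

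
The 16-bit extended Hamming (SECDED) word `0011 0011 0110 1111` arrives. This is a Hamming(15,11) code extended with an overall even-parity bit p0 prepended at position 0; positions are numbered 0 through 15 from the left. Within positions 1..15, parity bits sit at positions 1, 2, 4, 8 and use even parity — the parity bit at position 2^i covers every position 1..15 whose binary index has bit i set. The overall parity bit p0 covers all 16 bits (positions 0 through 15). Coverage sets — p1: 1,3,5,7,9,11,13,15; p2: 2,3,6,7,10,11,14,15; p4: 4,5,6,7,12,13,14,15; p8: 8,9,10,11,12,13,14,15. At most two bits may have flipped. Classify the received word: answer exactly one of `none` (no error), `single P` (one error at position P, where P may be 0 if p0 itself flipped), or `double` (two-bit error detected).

double

s1: b1⊕b3⊕b5⊕b7⊕b9⊕b11⊕b13⊕b15 = 0⊕1⊕0⊕1⊕1⊕0⊕1⊕1 = 1
s2: b2⊕b3⊕b6⊕b7⊕b10⊕b11⊕b14⊕b15 = 1⊕1⊕1⊕1⊕1⊕0⊕1⊕1 = 1
s4: b4⊕b5⊕b6⊕b7⊕b12⊕b13⊕b14⊕b15 = 0⊕0⊕1⊕1⊕1⊕1⊕1⊕1 = 0
s8: b8⊕b9⊕b10⊕b11⊕b12⊕b13⊕b14⊕b15 = 0⊕1⊕1⊕0⊕1⊕1⊕1⊕1 = 0
Syndrome (s8...s1) = 0011 → position 3.
Overall parity (XOR of all 16 bits, including p0): 0⊕0⊕1⊕1⊕0⊕0⊕1⊕1⊕0⊕1⊕1⊕0⊕1⊕1⊕1⊕1 = 0
Overall=0, syndrome position=3 → double-bit error detected (uncorrectable).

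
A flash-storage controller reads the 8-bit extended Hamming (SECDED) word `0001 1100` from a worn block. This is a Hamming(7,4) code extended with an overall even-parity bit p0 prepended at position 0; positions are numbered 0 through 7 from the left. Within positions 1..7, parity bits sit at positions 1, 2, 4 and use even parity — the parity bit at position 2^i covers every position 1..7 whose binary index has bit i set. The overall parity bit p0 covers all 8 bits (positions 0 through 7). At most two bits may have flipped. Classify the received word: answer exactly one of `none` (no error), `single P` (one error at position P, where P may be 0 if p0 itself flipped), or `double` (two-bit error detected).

single 2

s1: b1⊕b3⊕b5⊕b7 = 0⊕1⊕1⊕0 = 0
s2: b2⊕b3⊕b6⊕b7 = 0⊕1⊕0⊕0 = 1
s4: b4⊕b5⊕b6⊕b7 = 1⊕1⊕0⊕0 = 0
Syndrome (s4...s1) = 010 → position 2.
Overall parity (XOR of all 8 bits, including p0): 0⊕0⊕0⊕1⊕1⊕1⊕0⊕0 = 1
Overall=1, syndrome position=2 → single-bit error at position 2.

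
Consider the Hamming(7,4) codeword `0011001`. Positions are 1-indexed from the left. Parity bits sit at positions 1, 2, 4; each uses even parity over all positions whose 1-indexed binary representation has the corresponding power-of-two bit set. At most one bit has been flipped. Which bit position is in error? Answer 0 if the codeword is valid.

0

s1: b1⊕b3⊕b5⊕b7 = 0⊕1⊕0⊕1 = 0
s2: b2⊕b3⊕b6⊕b7 = 0⊕1⊕0⊕1 = 0
s4: b4⊕b5⊕b6⊕b7 = 1⊕0⊕0⊕1 = 0
Syndrome (s4...s1) = 000 → position 0 (no error).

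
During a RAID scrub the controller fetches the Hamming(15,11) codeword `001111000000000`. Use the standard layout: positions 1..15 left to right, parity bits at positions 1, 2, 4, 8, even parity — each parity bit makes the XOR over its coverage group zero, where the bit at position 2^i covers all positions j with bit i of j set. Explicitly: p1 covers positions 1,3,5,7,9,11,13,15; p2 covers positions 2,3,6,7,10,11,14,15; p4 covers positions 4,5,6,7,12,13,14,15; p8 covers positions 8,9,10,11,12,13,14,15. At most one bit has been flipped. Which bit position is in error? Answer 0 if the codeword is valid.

4

s1: b1⊕b3⊕b5⊕b7⊕b9⊕b11⊕b13⊕b15 = 0⊕1⊕1⊕0⊕0⊕0⊕0⊕0 = 0
s2: b2⊕b3⊕b6⊕b7⊕b10⊕b11⊕b14⊕b15 = 0⊕1⊕1⊕0⊕0⊕0⊕0⊕0 = 0
s4: b4⊕b5⊕b6⊕b7⊕b12⊕b13⊕b14⊕b15 = 1⊕1⊕1⊕0⊕0⊕0⊕0⊕0 = 1
s8: b8⊕b9⊕b10⊕b11⊕b12⊕b13⊕b14⊕b15 = 0⊕0⊕0⊕0⊕0⊕0⊕0⊕0 = 0
Syndrome (s8...s1) = 0100 → position 4.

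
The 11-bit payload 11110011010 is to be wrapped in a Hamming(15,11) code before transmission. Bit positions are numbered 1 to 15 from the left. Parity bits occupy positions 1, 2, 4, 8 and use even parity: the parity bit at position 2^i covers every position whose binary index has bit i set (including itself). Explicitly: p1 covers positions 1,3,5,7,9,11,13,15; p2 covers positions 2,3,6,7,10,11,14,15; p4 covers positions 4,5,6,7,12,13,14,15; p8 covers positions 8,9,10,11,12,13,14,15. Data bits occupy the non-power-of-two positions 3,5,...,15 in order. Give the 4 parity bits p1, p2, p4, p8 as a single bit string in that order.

Place data bits at non-power-of-two positions: b3=1, b5=1, b6=1, b7=1, b9=0, b10=0, b11=1, b12=1, b13=0, b14=1, b15=0.
p1 = XOR of data positions {3,5,7,9,11,13,15} = 1⊕1⊕1⊕0⊕1⊕0⊕0 = 0
p2 = XOR of data positions {3,6,7,10,11,14,15} = 1⊕1⊕1⊕0⊕1⊕1⊕0 = 1
p4 = XOR of data positions {5,6,7,12,13,14,15} = 1⊕1⊕1⊕1⊕0⊕1⊕0 = 1
p8 = XOR of data positions {9,10,11,12,13,14,15} = 0⊕0⊕1⊕1⊕0⊕1⊕0 = 1
Parity bits p1,p2,p4,p8 = 0111

0111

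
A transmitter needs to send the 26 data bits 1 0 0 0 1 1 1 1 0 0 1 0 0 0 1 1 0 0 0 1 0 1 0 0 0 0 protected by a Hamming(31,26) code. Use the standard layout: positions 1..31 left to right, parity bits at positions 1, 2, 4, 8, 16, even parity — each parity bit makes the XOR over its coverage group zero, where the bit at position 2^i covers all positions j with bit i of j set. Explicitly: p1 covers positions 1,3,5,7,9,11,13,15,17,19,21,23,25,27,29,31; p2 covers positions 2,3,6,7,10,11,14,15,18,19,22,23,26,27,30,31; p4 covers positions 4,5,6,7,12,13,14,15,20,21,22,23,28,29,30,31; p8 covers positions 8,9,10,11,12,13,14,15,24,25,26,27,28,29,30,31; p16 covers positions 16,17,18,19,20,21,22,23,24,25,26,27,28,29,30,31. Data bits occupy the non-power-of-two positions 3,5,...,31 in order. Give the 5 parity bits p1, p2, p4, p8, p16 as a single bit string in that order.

11010

Place data bits at non-power-of-two positions: b3=1, b5=0, b6=0, b7=0, b9=1, b10=1, b11=1, b12=1, b13=0, b14=0, b15=1, b17=0, b18=0, b19=0, b20=1, b21=1, b22=0, b23=0, b24=0, b25=1, b26=0, b27=1, b28=0, b29=0, b30=0, b31=0.
p1 = XOR of data positions {3,5,7,9,11,13,15,17,19,21,23,25,27,29,31} = 1⊕0⊕0⊕1⊕1⊕0⊕1⊕0⊕0⊕1⊕0⊕1⊕1⊕0⊕0 = 1
p2 = XOR of data positions {3,6,7,10,11,14,15,18,19,22,23,26,27,30,31} = 1⊕0⊕0⊕1⊕1⊕0⊕1⊕0⊕0⊕0⊕0⊕0⊕1⊕0⊕0 = 1
p4 = XOR of data positions {5,6,7,12,13,14,15,20,21,22,23,28,29,30,31} = 0⊕0⊕0⊕1⊕0⊕0⊕1⊕1⊕1⊕0⊕0⊕0⊕0⊕0⊕0 = 0
p8 = XOR of data positions {9,10,11,12,13,14,15,24,25,26,27,28,29,30,31} = 1⊕1⊕1⊕1⊕0⊕0⊕1⊕0⊕1⊕0⊕1⊕0⊕0⊕0⊕0 = 1
p16 = XOR of data positions {17,18,19,20,21,22,23,24,25,26,27,28,29,30,31} = 0⊕0⊕0⊕1⊕1⊕0⊕0⊕0⊕1⊕0⊕1⊕0⊕0⊕0⊕0 = 0
Parity bits p1,p2,p4,p8,p16 = 11010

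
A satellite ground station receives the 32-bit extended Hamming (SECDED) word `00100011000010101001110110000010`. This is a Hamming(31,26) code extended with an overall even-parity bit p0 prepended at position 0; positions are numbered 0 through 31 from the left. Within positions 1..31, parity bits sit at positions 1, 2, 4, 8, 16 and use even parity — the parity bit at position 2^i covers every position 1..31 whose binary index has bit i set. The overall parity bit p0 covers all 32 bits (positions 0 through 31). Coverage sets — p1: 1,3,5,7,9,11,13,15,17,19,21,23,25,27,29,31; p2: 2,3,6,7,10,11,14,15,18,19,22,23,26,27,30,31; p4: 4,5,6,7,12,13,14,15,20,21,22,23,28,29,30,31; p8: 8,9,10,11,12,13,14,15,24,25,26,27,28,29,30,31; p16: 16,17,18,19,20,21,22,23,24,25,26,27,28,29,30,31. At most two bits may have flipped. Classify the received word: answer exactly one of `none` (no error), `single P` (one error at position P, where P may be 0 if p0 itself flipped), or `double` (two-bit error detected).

s1: b1⊕b3⊕b5⊕b7⊕b9⊕b11⊕b13⊕b15⊕b17⊕b19⊕b21⊕b23⊕b25⊕b27⊕b29⊕b31 = 0⊕0⊕0⊕1⊕0⊕0⊕0⊕0⊕0⊕1⊕1⊕1⊕0⊕0⊕0⊕0 = 0
s2: b2⊕b3⊕b6⊕b7⊕b10⊕b11⊕b14⊕b15⊕b18⊕b19⊕b22⊕b23⊕b26⊕b27⊕b30⊕b31 = 1⊕0⊕1⊕1⊕0⊕0⊕1⊕0⊕0⊕1⊕0⊕1⊕0⊕0⊕1⊕0 = 1
s4: b4⊕b5⊕b6⊕b7⊕b12⊕b13⊕b14⊕b15⊕b20⊕b21⊕b22⊕b23⊕b28⊕b29⊕b30⊕b31 = 0⊕0⊕1⊕1⊕1⊕0⊕1⊕0⊕1⊕1⊕0⊕1⊕0⊕0⊕1⊕0 = 0
s8: b8⊕b9⊕b10⊕b11⊕b12⊕b13⊕b14⊕b15⊕b24⊕b25⊕b26⊕b27⊕b28⊕b29⊕b30⊕b31 = 0⊕0⊕0⊕0⊕1⊕0⊕1⊕0⊕1⊕0⊕0⊕0⊕0⊕0⊕1⊕0 = 0
s16: b16⊕b17⊕b18⊕b19⊕b20⊕b21⊕b22⊕b23⊕b24⊕b25⊕b26⊕b27⊕b28⊕b29⊕b30⊕b31 = 1⊕0⊕0⊕1⊕1⊕1⊕0⊕1⊕1⊕0⊕0⊕0⊕0⊕0⊕1⊕0 = 1
Syndrome (s16...s1) = 10010 → position 18.
Overall parity (XOR of all 32 bits, including p0): 0⊕0⊕1⊕0⊕0⊕0⊕1⊕1⊕0⊕0⊕0⊕0⊕1⊕0⊕1⊕0⊕1⊕0⊕0⊕1⊕1⊕1⊕0⊕1⊕1⊕0⊕0⊕0⊕0⊕0⊕1⊕0 = 0
Overall=0, syndrome position=18 → double-bit error detected (uncorrectable).

double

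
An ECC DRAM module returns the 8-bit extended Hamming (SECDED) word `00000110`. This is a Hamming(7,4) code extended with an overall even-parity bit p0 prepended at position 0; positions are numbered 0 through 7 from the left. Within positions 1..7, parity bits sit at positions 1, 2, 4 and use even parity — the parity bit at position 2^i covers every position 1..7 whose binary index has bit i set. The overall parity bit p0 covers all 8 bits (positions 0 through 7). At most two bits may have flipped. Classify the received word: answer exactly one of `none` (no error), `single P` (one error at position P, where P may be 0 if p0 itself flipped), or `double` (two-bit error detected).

double

s1: b1⊕b3⊕b5⊕b7 = 0⊕0⊕1⊕0 = 1
s2: b2⊕b3⊕b6⊕b7 = 0⊕0⊕1⊕0 = 1
s4: b4⊕b5⊕b6⊕b7 = 0⊕1⊕1⊕0 = 0
Syndrome (s4...s1) = 011 → position 3.
Overall parity (XOR of all 8 bits, including p0): 0⊕0⊕0⊕0⊕0⊕1⊕1⊕0 = 0
Overall=0, syndrome position=3 → double-bit error detected (uncorrectable).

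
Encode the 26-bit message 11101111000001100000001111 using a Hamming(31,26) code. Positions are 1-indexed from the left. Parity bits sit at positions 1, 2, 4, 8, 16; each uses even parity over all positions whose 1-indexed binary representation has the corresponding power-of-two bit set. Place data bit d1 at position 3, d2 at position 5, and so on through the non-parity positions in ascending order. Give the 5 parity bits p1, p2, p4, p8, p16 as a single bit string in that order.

11000

Place data bits at non-power-of-two positions: b3=1, b5=1, b6=1, b7=0, b9=1, b10=1, b11=1, b12=1, b13=0, b14=0, b15=0, b17=0, b18=0, b19=1, b20=1, b21=0, b22=0, b23=0, b24=0, b25=0, b26=0, b27=0, b28=1, b29=1, b30=1, b31=1.
p1 = XOR of data positions {3,5,7,9,11,13,15,17,19,21,23,25,27,29,31} = 1⊕1⊕0⊕1⊕1⊕0⊕0⊕0⊕1⊕0⊕0⊕0⊕0⊕1⊕1 = 1
p2 = XOR of data positions {3,6,7,10,11,14,15,18,19,22,23,26,27,30,31} = 1⊕1⊕0⊕1⊕1⊕0⊕0⊕0⊕1⊕0⊕0⊕0⊕0⊕1⊕1 = 1
p4 = XOR of data positions {5,6,7,12,13,14,15,20,21,22,23,28,29,30,31} = 1⊕1⊕0⊕1⊕0⊕0⊕0⊕1⊕0⊕0⊕0⊕1⊕1⊕1⊕1 = 0
p8 = XOR of data positions {9,10,11,12,13,14,15,24,25,26,27,28,29,30,31} = 1⊕1⊕1⊕1⊕0⊕0⊕0⊕0⊕0⊕0⊕0⊕1⊕1⊕1⊕1 = 0
p16 = XOR of data positions {17,18,19,20,21,22,23,24,25,26,27,28,29,30,31} = 0⊕0⊕1⊕1⊕0⊕0⊕0⊕0⊕0⊕0⊕0⊕1⊕1⊕1⊕1 = 0
Parity bits p1,p2,p4,p8,p16 = 11000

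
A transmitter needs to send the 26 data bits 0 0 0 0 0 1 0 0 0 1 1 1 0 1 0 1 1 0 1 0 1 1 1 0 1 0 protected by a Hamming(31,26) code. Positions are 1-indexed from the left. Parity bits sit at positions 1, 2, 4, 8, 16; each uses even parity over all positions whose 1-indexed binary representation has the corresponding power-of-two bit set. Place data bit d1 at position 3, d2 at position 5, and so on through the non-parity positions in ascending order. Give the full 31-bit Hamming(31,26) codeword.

1000000001000111101011010111010

Place data bits at non-power-of-two positions: b3=0, b5=0, b6=0, b7=0, b9=0, b10=1, b11=0, b12=0, b13=0, b14=1, b15=1, b17=1, b18=0, b19=1, b20=0, b21=1, b22=1, b23=0, b24=1, b25=0, b26=1, b27=1, b28=1, b29=0, b30=1, b31=0.
p1 = XOR of data positions {3,5,7,9,11,13,15,17,19,21,23,25,27,29,31} = 0⊕0⊕0⊕0⊕0⊕0⊕1⊕1⊕1⊕1⊕0⊕0⊕1⊕0⊕0 = 1
p2 = XOR of data positions {3,6,7,10,11,14,15,18,19,22,23,26,27,30,31} = 0⊕0⊕0⊕1⊕0⊕1⊕1⊕0⊕1⊕1⊕0⊕1⊕1⊕1⊕0 = 0
p4 = XOR of data positions {5,6,7,12,13,14,15,20,21,22,23,28,29,30,31} = 0⊕0⊕0⊕0⊕0⊕1⊕1⊕0⊕1⊕1⊕0⊕1⊕0⊕1⊕0 = 0
p8 = XOR of data positions {9,10,11,12,13,14,15,24,25,26,27,28,29,30,31} = 0⊕1⊕0⊕0⊕0⊕1⊕1⊕1⊕0⊕1⊕1⊕1⊕0⊕1⊕0 = 0
p16 = XOR of data positions {17,18,19,20,21,22,23,24,25,26,27,28,29,30,31} = 1⊕0⊕1⊕0⊕1⊕1⊕0⊕1⊕0⊕1⊕1⊕1⊕0⊕1⊕0 = 1
Codeword b1..b31 = 1000000001000111101011010111010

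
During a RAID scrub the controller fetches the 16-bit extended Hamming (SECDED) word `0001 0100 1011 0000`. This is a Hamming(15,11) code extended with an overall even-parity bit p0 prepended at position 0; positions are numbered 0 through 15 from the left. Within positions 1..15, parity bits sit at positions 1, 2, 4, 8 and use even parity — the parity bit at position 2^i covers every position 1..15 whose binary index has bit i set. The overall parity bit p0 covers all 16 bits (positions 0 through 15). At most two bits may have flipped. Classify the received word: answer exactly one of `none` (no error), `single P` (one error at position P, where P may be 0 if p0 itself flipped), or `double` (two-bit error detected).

single 15

s1: b1⊕b3⊕b5⊕b7⊕b9⊕b11⊕b13⊕b15 = 0⊕1⊕1⊕0⊕0⊕1⊕0⊕0 = 1
s2: b2⊕b3⊕b6⊕b7⊕b10⊕b11⊕b14⊕b15 = 0⊕1⊕0⊕0⊕1⊕1⊕0⊕0 = 1
s4: b4⊕b5⊕b6⊕b7⊕b12⊕b13⊕b14⊕b15 = 0⊕1⊕0⊕0⊕0⊕0⊕0⊕0 = 1
s8: b8⊕b9⊕b10⊕b11⊕b12⊕b13⊕b14⊕b15 = 1⊕0⊕1⊕1⊕0⊕0⊕0⊕0 = 1
Syndrome (s8...s1) = 1111 → position 15.
Overall parity (XOR of all 16 bits, including p0): 0⊕0⊕0⊕1⊕0⊕1⊕0⊕0⊕1⊕0⊕1⊕1⊕0⊕0⊕0⊕0 = 1
Overall=1, syndrome position=15 → single-bit error at position 15.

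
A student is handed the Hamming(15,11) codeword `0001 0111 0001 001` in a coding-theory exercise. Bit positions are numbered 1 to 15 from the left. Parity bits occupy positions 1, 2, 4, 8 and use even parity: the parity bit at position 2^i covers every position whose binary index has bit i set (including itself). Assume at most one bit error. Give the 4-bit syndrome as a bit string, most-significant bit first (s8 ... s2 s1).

1110

s1: b1⊕b3⊕b5⊕b7⊕b9⊕b11⊕b13⊕b15 = 0⊕0⊕0⊕1⊕0⊕0⊕0⊕1 = 0
s2: b2⊕b3⊕b6⊕b7⊕b10⊕b11⊕b14⊕b15 = 0⊕0⊕1⊕1⊕0⊕0⊕0⊕1 = 1
s4: b4⊕b5⊕b6⊕b7⊕b12⊕b13⊕b14⊕b15 = 1⊕0⊕1⊕1⊕1⊕0⊕0⊕1 = 1
s8: b8⊕b9⊕b10⊕b11⊕b12⊕b13⊕b14⊕b15 = 1⊕0⊕0⊕0⊕1⊕0⊕0⊕1 = 1
Syndrome (s8...s1) = 1110 → position 14.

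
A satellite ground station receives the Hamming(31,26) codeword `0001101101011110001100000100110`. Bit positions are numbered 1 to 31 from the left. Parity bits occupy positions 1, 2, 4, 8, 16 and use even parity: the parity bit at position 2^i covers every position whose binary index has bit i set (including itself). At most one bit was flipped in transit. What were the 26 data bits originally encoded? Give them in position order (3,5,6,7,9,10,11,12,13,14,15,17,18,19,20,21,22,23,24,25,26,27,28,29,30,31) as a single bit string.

s1: b1⊕b3⊕b5⊕b7⊕b9⊕b11⊕b13⊕b15⊕b17⊕b19⊕b21⊕b23⊕b25⊕b27⊕b29⊕b31 = 0⊕0⊕1⊕1⊕0⊕0⊕1⊕1⊕0⊕1⊕0⊕0⊕0⊕0⊕1⊕0 = 0
s2: b2⊕b3⊕b6⊕b7⊕b10⊕b11⊕b14⊕b15⊕b18⊕b19⊕b22⊕b23⊕b26⊕b27⊕b30⊕b31 = 0⊕0⊕0⊕1⊕1⊕0⊕1⊕1⊕0⊕1⊕0⊕0⊕1⊕0⊕1⊕0 = 1
s4: b4⊕b5⊕b6⊕b7⊕b12⊕b13⊕b14⊕b15⊕b20⊕b21⊕b22⊕b23⊕b28⊕b29⊕b30⊕b31 = 1⊕1⊕0⊕1⊕1⊕1⊕1⊕1⊕1⊕0⊕0⊕0⊕0⊕1⊕1⊕0 = 0
s8: b8⊕b9⊕b10⊕b11⊕b12⊕b13⊕b14⊕b15⊕b24⊕b25⊕b26⊕b27⊕b28⊕b29⊕b30⊕b31 = 1⊕0⊕1⊕0⊕1⊕1⊕1⊕1⊕0⊕0⊕1⊕0⊕0⊕1⊕1⊕0 = 1
s16: b16⊕b17⊕b18⊕b19⊕b20⊕b21⊕b22⊕b23⊕b24⊕b25⊕b26⊕b27⊕b28⊕b29⊕b30⊕b31 = 0⊕0⊕0⊕1⊕1⊕0⊕0⊕0⊕0⊕0⊕1⊕0⊕0⊕1⊕1⊕0 = 1
Syndrome (s16...s1) = 11010 → position 26.
Flip bit 26: corrected codeword = 0001101101011110001100000000110
Data bits at positions 3,5,6,7,9,10,11,12,13,14,15,17,18,19,20,21,22,23,24,25,26,27,28,29,30,31: 01010101111001100000000110

01010101111001100000000110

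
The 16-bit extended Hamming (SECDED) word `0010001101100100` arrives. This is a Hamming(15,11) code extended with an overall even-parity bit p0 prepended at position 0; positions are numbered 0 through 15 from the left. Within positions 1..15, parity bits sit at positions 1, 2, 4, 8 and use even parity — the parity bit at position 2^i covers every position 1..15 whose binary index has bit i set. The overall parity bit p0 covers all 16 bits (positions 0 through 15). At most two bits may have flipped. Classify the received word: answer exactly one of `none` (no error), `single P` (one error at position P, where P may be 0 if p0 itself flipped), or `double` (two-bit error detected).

s1: b1⊕b3⊕b5⊕b7⊕b9⊕b11⊕b13⊕b15 = 0⊕0⊕0⊕1⊕1⊕0⊕1⊕0 = 1
s2: b2⊕b3⊕b6⊕b7⊕b10⊕b11⊕b14⊕b15 = 1⊕0⊕1⊕1⊕1⊕0⊕0⊕0 = 0
s4: b4⊕b5⊕b6⊕b7⊕b12⊕b13⊕b14⊕b15 = 0⊕0⊕1⊕1⊕0⊕1⊕0⊕0 = 1
s8: b8⊕b9⊕b10⊕b11⊕b12⊕b13⊕b14⊕b15 = 0⊕1⊕1⊕0⊕0⊕1⊕0⊕0 = 1
Syndrome (s8...s1) = 1101 → position 13.
Overall parity (XOR of all 16 bits, including p0): 0⊕0⊕1⊕0⊕0⊕0⊕1⊕1⊕0⊕1⊕1⊕0⊕0⊕1⊕0⊕0 = 0
Overall=0, syndrome position=13 → double-bit error detected (uncorrectable).

double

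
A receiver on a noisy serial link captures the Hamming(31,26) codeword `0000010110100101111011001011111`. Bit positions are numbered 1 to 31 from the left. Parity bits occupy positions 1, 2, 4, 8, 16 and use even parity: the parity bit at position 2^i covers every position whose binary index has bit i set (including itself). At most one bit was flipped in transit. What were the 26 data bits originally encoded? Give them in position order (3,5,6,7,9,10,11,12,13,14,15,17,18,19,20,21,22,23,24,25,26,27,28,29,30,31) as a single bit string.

s1: b1⊕b3⊕b5⊕b7⊕b9⊕b11⊕b13⊕b15⊕b17⊕b19⊕b21⊕b23⊕b25⊕b27⊕b29⊕b31 = 0⊕0⊕0⊕0⊕1⊕1⊕0⊕0⊕1⊕1⊕1⊕0⊕1⊕1⊕1⊕1 = 1
s2: b2⊕b3⊕b6⊕b7⊕b10⊕b11⊕b14⊕b15⊕b18⊕b19⊕b22⊕b23⊕b26⊕b27⊕b30⊕b31 = 0⊕0⊕1⊕0⊕0⊕1⊕1⊕0⊕1⊕1⊕1⊕0⊕0⊕1⊕1⊕1 = 1
s4: b4⊕b5⊕b6⊕b7⊕b12⊕b13⊕b14⊕b15⊕b20⊕b21⊕b22⊕b23⊕b28⊕b29⊕b30⊕b31 = 0⊕0⊕1⊕0⊕0⊕0⊕1⊕0⊕0⊕1⊕1⊕0⊕1⊕1⊕1⊕1 = 0
s8: b8⊕b9⊕b10⊕b11⊕b12⊕b13⊕b14⊕b15⊕b24⊕b25⊕b26⊕b27⊕b28⊕b29⊕b30⊕b31 = 1⊕1⊕0⊕1⊕0⊕0⊕1⊕0⊕0⊕1⊕0⊕1⊕1⊕1⊕1⊕1 = 0
s16: b16⊕b17⊕b18⊕b19⊕b20⊕b21⊕b22⊕b23⊕b24⊕b25⊕b26⊕b27⊕b28⊕b29⊕b30⊕b31 = 1⊕1⊕1⊕1⊕0⊕1⊕1⊕0⊕0⊕1⊕0⊕1⊕1⊕1⊕1⊕1 = 0
Syndrome (s16...s1) = 00011 → position 3.
Flip bit 3: corrected codeword = 0010010110100101111011001011111
Data bits at positions 3,5,6,7,9,10,11,12,13,14,15,17,18,19,20,21,22,23,24,25,26,27,28,29,30,31: 10101010010111011001011111

10101010010111011001011111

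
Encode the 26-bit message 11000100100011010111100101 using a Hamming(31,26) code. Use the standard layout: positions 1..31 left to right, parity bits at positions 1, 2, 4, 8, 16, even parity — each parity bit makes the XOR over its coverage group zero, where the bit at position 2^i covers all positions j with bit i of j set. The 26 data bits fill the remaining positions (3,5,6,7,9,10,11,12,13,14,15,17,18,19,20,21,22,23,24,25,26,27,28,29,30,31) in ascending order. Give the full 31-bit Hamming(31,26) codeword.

Place data bits at non-power-of-two positions: b3=1, b5=1, b6=0, b7=0, b9=0, b10=1, b11=0, b12=0, b13=1, b14=0, b15=0, b17=0, b18=1, b19=1, b20=0, b21=1, b22=0, b23=1, b24=1, b25=1, b26=1, b27=0, b28=0, b29=1, b30=0, b31=1.
p1 = XOR of data positions {3,5,7,9,11,13,15,17,19,21,23,25,27,29,31} = 1⊕1⊕0⊕0⊕0⊕1⊕0⊕0⊕1⊕1⊕1⊕1⊕0⊕1⊕1 = 1
p2 = XOR of data positions {3,6,7,10,11,14,15,18,19,22,23,26,27,30,31} = 1⊕0⊕0⊕1⊕0⊕0⊕0⊕1⊕1⊕0⊕1⊕1⊕0⊕0⊕1 = 1
p4 = XOR of data positions {5,6,7,12,13,14,15,20,21,22,23,28,29,30,31} = 1⊕0⊕0⊕0⊕1⊕0⊕0⊕0⊕1⊕0⊕1⊕0⊕1⊕0⊕1 = 0
p8 = XOR of data positions {9,10,11,12,13,14,15,24,25,26,27,28,29,30,31} = 0⊕1⊕0⊕0⊕1⊕0⊕0⊕1⊕1⊕1⊕0⊕0⊕1⊕0⊕1 = 1
p16 = XOR of data positions {17,18,19,20,21,22,23,24,25,26,27,28,29,30,31} = 0⊕1⊕1⊕0⊕1⊕0⊕1⊕1⊕1⊕1⊕0⊕0⊕1⊕0⊕1 = 1
Codeword b1..b31 = 1110100101001001011010111100101

1110100101001001011010111100101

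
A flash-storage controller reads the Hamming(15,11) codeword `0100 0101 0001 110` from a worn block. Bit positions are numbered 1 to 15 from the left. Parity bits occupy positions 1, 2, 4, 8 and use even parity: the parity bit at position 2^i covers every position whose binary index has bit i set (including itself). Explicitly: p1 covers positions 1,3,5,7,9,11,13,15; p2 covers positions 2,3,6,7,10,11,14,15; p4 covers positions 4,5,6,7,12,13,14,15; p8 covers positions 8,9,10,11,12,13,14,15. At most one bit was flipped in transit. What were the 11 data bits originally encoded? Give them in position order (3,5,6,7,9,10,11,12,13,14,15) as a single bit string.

10100001110

s1: b1⊕b3⊕b5⊕b7⊕b9⊕b11⊕b13⊕b15 = 0⊕0⊕0⊕0⊕0⊕0⊕1⊕0 = 1
s2: b2⊕b3⊕b6⊕b7⊕b10⊕b11⊕b14⊕b15 = 1⊕0⊕1⊕0⊕0⊕0⊕1⊕0 = 1
s4: b4⊕b5⊕b6⊕b7⊕b12⊕b13⊕b14⊕b15 = 0⊕0⊕1⊕0⊕1⊕1⊕1⊕0 = 0
s8: b8⊕b9⊕b10⊕b11⊕b12⊕b13⊕b14⊕b15 = 1⊕0⊕0⊕0⊕1⊕1⊕1⊕0 = 0
Syndrome (s8...s1) = 0011 → position 3.
Flip bit 3: corrected codeword = 011001010001110
Data bits at positions 3,5,6,7,9,10,11,12,13,14,15: 10100001110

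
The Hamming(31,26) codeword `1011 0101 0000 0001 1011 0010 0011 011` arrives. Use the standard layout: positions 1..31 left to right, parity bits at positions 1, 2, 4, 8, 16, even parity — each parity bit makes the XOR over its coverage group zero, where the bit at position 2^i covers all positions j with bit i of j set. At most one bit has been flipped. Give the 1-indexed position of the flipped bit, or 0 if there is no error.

s1: b1⊕b3⊕b5⊕b7⊕b9⊕b11⊕b13⊕b15⊕b17⊕b19⊕b21⊕b23⊕b25⊕b27⊕b29⊕b31 = 1⊕1⊕0⊕0⊕0⊕0⊕0⊕0⊕1⊕1⊕0⊕1⊕0⊕1⊕0⊕1 = 1
s2: b2⊕b3⊕b6⊕b7⊕b10⊕b11⊕b14⊕b15⊕b18⊕b19⊕b22⊕b23⊕b26⊕b27⊕b30⊕b31 = 0⊕1⊕1⊕0⊕0⊕0⊕0⊕0⊕0⊕1⊕0⊕1⊕0⊕1⊕1⊕1 = 1
s4: b4⊕b5⊕b6⊕b7⊕b12⊕b13⊕b14⊕b15⊕b20⊕b21⊕b22⊕b23⊕b28⊕b29⊕b30⊕b31 = 1⊕0⊕1⊕0⊕0⊕0⊕0⊕0⊕1⊕0⊕0⊕1⊕1⊕0⊕1⊕1 = 1
s8: b8⊕b9⊕b10⊕b11⊕b12⊕b13⊕b14⊕b15⊕b24⊕b25⊕b26⊕b27⊕b28⊕b29⊕b30⊕b31 = 1⊕0⊕0⊕0⊕0⊕0⊕0⊕0⊕0⊕0⊕0⊕1⊕1⊕0⊕1⊕1 = 1
s16: b16⊕b17⊕b18⊕b19⊕b20⊕b21⊕b22⊕b23⊕b24⊕b25⊕b26⊕b27⊕b28⊕b29⊕b30⊕b31 = 1⊕1⊕0⊕1⊕1⊕0⊕0⊕1⊕0⊕0⊕0⊕1⊕1⊕0⊕1⊕1 = 1
Syndrome (s16...s1) = 11111 → position 31.

31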